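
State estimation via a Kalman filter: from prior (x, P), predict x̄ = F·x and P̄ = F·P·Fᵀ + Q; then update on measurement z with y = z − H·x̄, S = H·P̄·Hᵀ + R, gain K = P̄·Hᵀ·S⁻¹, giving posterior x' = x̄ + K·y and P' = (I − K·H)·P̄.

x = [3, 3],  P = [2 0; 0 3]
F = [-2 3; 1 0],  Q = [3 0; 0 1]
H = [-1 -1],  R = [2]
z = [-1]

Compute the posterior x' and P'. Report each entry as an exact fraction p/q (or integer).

x' = [-13/7, 22/7]
P' = [174/35 -106/35; -106/35 104/35]

x̄ = F·x = [3, 3]
P̄ = F·P·Fᵀ + Q = [38 -4; -4 3]
y = z − H·x̄ = [5]
S = H·P̄·Hᵀ + R = [35]
K = P̄·Hᵀ·S⁻¹ = [-34/35; 1/35]
x' = x̄ + K·y = [-13/7, 22/7]
P' = (I − K·H)·P̄ = [174/35 -106/35; -106/35 104/35]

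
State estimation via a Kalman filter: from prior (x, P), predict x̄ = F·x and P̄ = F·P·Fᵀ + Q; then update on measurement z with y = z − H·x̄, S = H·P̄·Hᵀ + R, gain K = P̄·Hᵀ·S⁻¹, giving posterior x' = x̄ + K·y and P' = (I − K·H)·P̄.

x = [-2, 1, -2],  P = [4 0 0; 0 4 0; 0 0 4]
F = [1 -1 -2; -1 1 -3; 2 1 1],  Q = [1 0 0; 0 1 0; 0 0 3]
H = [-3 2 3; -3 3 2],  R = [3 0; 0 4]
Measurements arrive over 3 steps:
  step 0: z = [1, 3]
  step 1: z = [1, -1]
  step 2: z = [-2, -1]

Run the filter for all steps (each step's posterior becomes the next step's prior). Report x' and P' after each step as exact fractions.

step 0: x' = [-7136/32729, 55057/32729, -36200/32729], P' = [500850/32729 316704/32729 282079/32729; 316704/32729 258630/32729 127629/32729; 282079/32729 127629/32729 211061/32729]
step 1: x' = [-944738408/1125474961, -1308266437/1125474961, 256693897/1125474961], P' = [2045263406/1125474961 1847496426/1125474961 645775808/1125474961; 1847496426/1125474961 3547561242/1125474961 -1054070760/1125474961; 645775808/1125474961 -1054070760/1125474961 5731695388/3376424883]
step 2: x' = [-8559821115970/47472436071423, 370208262365/5274715119047, -4802011525768/5274715119047], P' = [86674004640896/47472436071423 8739826506982/5274715119047 3004193879735/5274715119047; 8739826506982/5274715119047 16083360031452/5274715119047 -4303270122939/5274715119047; 3004193879735/5274715119047 -4303270122939/5274715119047 8300239986077/5274715119047]

step 0: x̄ = F·x = [1, 9, -5]
step 0: P̄ = F·P·Fᵀ + Q = [25 16 -4; 16 45 -16; -4 -16 27]
step 0: y = z − H·x̄ = [1, -11]
step 0: S = H·P̄·Hᵀ + R = [339 269; 269 310]
step 0: K = P̄·Hᵀ·S⁻¹ = [-7635/32729 2930/32729; -16655/32729 20259/32729; 14068/32729 -10307/32729]
step 0: x' = x̄ + K·y = [-7136/32729, 55057/32729, -36200/32729]
step 0: P' = (I − K·H)·P̄ = [500850/32729 316704/32729 282079/32729; 316704/32729 258630/32729 127629/32729; 282079/32729 127629/32729 211061/32729]
step 1: x̄ = F·x = [10207/32729, 170793/32729, 4585/32729]
step 1: P̄ = F·P·Fᵀ + Q = [385245/32729 985844/32729 -1224880/32729; 985844/32729 2985050/32729 -3289360/32729; -1224880/32729 -3289360/32729 5221668/32729]
step 1: y = z − H·x̄ = [-291991/32729, -523657/32729]
step 1: S = H·P̄·Hᵀ + R = [33245996/32729 13531373/32729; 13531373/32729 8831291/32729]
step 1: K = P̄·Hᵀ·S⁻¹ = [-167823314/1125474961 174562669/1125474961; -536526358/1125474961 748013232/1125474961; 1686226444/3376424883 -958807084/3376424883]
step 1: x' = x̄ + K·y = [-944738408/1125474961, -1308266437/1125474961, 256693897/1125474961]
step 1: P' = (I − K·H)·P̄ = [2045263406/1125474961 1847496426/1125474961 645775808/1125474961; 1847496426/1125474961 3547561242/1125474961 -1054070760/1125474961; 645775808/1125474961 -1054070760/1125474961 5731695388/3376424883]
step 2: x̄ = F·x = [-149859765/1125474961, -1133609720/1125474961, -2941049356/1125474961]
step 2: P̄ = F·P·Fᵀ + Q = [11598543007/3376424883 7865712412/1125474961 -11702328776/3376424883; 7865712412/1125474961 30417472329/1125474961 -6839453668/1125474961; -11702328776/3376424883 -6839453668/1125474961 74641656883/3376424883]
step 2: y = z − H·x̄ = [8389838291/1125474961, 7707873616/1125474961]
step 2: S = H·P̄·Hᵀ + R = [277518893565/1125474961 218196836777/1125474961; 218196836777/1125474961 707190110026/3376424883]
step 2: K = P̄·Hᵀ·S⁻¹ = [-7197300681389/47472436071423 2502399300088/15824145357141; -2320856608953/5274715119047 3356015081883/5274715119047; 2427199357716/5274715119047 -1330478008967/5274715119047]
step 2: x' = x̄ + K·y = [-8559821115970/47472436071423, 370208262365/5274715119047, -4802011525768/5274715119047]
step 2: P' = (I − K·H)·P̄ = [86674004640896/47472436071423 8739826506982/5274715119047 3004193879735/5274715119047; 8739826506982/5274715119047 16083360031452/5274715119047 -4303270122939/5274715119047; 3004193879735/5274715119047 -4303270122939/5274715119047 8300239986077/5274715119047]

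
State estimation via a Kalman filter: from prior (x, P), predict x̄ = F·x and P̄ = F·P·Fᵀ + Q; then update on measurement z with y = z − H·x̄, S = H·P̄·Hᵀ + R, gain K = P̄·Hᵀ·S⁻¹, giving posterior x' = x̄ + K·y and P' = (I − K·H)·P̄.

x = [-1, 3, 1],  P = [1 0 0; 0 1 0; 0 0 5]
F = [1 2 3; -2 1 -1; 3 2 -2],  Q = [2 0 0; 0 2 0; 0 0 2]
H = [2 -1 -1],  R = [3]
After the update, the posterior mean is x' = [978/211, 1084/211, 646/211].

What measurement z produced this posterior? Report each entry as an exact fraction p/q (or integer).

x̄ = F·x = [8, 4, 1]
P̄ = F·P·Fᵀ + Q = [52 -15 -23; -15 12 6; -23 6 35]
S = H·P̄·Hᵀ + R = [422]
K = P̄·Hᵀ·S⁻¹ = [71/211; -24/211; -87/422]
x' − x̄ = [-710/211, 240/211, 435/211] = K·y
y = (KᵀK)⁻¹·Kᵀ·(x' − x̄) = [-10]
z = y + H·x̄ = [-10] + [11] = [1]

z = [1]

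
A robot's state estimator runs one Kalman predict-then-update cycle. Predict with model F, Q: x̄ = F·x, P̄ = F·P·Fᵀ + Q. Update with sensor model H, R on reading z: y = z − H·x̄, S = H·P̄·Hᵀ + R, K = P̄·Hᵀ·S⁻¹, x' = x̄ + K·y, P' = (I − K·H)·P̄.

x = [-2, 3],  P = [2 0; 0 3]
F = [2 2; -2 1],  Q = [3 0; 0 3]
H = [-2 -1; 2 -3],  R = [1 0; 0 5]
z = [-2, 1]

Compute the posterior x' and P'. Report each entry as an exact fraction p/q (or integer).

x' = [18238/21089, 8969/21089]
P' = [4567/21089 -1282/21089; -1282/21089 7702/21089]

x̄ = F·x = [2, 7]
P̄ = F·P·Fᵀ + Q = [23 -2; -2 14]
y = z − H·x̄ = [9, 18]
S = H·P̄·Hᵀ + R = [99 -58; -58 247]
K = P̄·Hᵀ·S⁻¹ = [-7852/21089 2596/21089; -5138/21089 -5134/21089]
x' = x̄ + K·y = [18238/21089, 8969/21089]
P' = (I − K·H)·P̄ = [4567/21089 -1282/21089; -1282/21089 7702/21089]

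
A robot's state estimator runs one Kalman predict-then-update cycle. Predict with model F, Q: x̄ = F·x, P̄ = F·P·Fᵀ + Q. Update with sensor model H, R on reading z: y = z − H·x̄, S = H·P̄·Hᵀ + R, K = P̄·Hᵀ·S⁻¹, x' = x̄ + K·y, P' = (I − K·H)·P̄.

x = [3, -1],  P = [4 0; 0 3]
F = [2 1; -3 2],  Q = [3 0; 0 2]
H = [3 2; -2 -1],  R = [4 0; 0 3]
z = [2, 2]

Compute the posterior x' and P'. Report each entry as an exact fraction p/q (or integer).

x̄ = F·x = [5, -11]
P̄ = F·P·Fᵀ + Q = [22 -18; -18 50]
y = z − H·x̄ = [9, 1]
S = H·P̄·Hᵀ + R = [186 -106; -106 69]
K = P̄·Hᵀ·S⁻¹ = [-343/799 -828/799; 845/799 1136/799]
x' = x̄ + K·y = [80/799, -48/799]
P' = (I − K·H)·P̄ = [6340/799 -10196/799; -10196/799 16984/799]

x' = [80/799, -48/799]
P' = [6340/799 -10196/799; -10196/799 16984/799]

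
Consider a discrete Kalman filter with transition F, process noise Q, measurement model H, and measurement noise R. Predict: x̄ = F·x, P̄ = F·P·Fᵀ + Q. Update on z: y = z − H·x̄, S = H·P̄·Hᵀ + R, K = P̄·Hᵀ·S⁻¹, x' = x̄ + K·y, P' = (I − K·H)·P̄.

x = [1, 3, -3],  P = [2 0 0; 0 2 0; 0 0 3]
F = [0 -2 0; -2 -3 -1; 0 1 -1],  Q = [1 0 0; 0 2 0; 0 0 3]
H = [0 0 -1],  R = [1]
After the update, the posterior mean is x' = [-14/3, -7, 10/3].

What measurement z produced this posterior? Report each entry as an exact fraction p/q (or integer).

z = [-3]

x̄ = F·x = [-6, -8, 6]
P̄ = F·P·Fᵀ + Q = [9 12 -4; 12 31 -3; -4 -3 8]
S = H·P̄·Hᵀ + R = [9]
K = P̄·Hᵀ·S⁻¹ = [4/9; 1/3; -8/9]
x' − x̄ = [4/3, 1, -8/3] = K·y
y = (KᵀK)⁻¹·Kᵀ·(x' − x̄) = [3]
z = y + H·x̄ = [3] + [-6] = [-3]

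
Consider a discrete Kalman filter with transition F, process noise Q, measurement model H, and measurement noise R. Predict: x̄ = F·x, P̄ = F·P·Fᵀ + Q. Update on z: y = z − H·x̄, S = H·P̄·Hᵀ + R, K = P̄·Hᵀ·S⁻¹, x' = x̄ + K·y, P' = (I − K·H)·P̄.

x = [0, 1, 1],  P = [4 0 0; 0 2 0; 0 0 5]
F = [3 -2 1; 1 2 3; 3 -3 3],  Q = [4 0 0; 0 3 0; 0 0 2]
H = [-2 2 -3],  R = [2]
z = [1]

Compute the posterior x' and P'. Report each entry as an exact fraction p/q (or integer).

x̄ = F·x = [-1, 5, 0]
P̄ = F·P·Fᵀ + Q = [53 19 63; 19 60 45; 63 45 101]
y = z − H·x̄ = [-11]
S = H·P̄·Hᵀ + R = [1427]
K = P̄·Hᵀ·S⁻¹ = [-257/1427; -53/1427; -339/1427]
x' = x̄ + K·y = [1400/1427, 7718/1427, 3729/1427]
P' = (I − K·H)·P̄ = [9582/1427 13492/1427 2778/1427; 13492/1427 82811/1427 46248/1427; 2778/1427 46248/1427 29206/1427]

x' = [1400/1427, 7718/1427, 3729/1427]
P' = [9582/1427 13492/1427 2778/1427; 13492/1427 82811/1427 46248/1427; 2778/1427 46248/1427 29206/1427]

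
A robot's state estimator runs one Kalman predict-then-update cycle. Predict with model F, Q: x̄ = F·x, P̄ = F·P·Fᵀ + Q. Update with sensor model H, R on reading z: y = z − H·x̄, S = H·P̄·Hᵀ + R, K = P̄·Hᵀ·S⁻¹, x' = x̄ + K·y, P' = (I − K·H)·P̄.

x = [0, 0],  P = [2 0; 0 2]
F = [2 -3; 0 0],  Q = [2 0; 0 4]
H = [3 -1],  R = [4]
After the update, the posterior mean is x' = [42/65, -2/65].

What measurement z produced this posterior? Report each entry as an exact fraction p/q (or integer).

z = [2]

x̄ = F·x = [0, 0]
P̄ = F·P·Fᵀ + Q = [28 0; 0 4]
S = H·P̄·Hᵀ + R = [260]
K = P̄·Hᵀ·S⁻¹ = [21/65; -1/65]
x' − x̄ = [42/65, -2/65] = K·y
y = (KᵀK)⁻¹·Kᵀ·(x' − x̄) = [2]
z = y + H·x̄ = [2] + [0] = [2]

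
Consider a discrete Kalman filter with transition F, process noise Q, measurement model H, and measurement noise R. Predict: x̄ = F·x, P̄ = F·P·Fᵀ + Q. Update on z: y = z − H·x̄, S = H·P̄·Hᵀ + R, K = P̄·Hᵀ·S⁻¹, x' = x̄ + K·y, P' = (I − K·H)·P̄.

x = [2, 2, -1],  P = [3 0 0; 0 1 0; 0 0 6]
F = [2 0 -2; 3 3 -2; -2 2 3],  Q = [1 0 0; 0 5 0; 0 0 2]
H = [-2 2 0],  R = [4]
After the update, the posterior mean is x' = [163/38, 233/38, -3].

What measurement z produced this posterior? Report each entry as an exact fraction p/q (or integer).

x̄ = F·x = [6, 14, -3]
P̄ = F·P·Fᵀ + Q = [37 42 -48; 42 65 -48; -48 -48 72]
S = H·P̄·Hᵀ + R = [76]
K = P̄·Hᵀ·S⁻¹ = [5/38; 23/38; 0]
x' − x̄ = [-65/38, -299/38, 0] = K·y
y = (KᵀK)⁻¹·Kᵀ·(x' − x̄) = [-13]
z = y + H·x̄ = [-13] + [16] = [3]

z = [3]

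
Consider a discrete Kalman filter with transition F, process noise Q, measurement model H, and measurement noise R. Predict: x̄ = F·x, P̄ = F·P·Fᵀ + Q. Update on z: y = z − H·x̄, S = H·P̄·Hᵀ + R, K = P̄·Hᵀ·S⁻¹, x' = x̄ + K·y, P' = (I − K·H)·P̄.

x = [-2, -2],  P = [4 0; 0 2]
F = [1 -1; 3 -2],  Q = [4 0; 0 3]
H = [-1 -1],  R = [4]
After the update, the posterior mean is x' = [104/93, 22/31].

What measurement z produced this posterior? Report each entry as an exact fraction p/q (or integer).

x̄ = F·x = [0, -2]
P̄ = F·P·Fᵀ + Q = [10 16; 16 47]
S = H·P̄·Hᵀ + R = [93]
K = P̄·Hᵀ·S⁻¹ = [-26/93; -21/31]
x' − x̄ = [104/93, 84/31] = K·y
y = (KᵀK)⁻¹·Kᵀ·(x' − x̄) = [-4]
z = y + H·x̄ = [-4] + [2] = [-2]

z = [-2]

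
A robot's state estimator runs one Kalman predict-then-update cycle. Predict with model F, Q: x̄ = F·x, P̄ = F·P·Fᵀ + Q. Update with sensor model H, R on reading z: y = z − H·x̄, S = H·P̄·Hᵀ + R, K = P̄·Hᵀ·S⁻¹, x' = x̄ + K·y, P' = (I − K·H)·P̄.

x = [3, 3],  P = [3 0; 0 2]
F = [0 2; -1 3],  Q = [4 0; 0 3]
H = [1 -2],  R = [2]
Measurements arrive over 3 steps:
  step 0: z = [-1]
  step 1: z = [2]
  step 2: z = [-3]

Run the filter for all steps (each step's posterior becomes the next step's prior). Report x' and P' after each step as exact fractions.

step 0: x̄ = F·x = [6, 6]
step 0: P̄ = F·P·Fᵀ + Q = [12 12; 12 24]
step 0: y = z − H·x̄ = [5]
step 0: S = H·P̄·Hᵀ + R = [62]
step 0: K = P̄·Hᵀ·S⁻¹ = [-6/31; -18/31]
step 0: x' = x̄ + K·y = [156/31, 96/31]
step 0: P' = (I − K·H)·P̄ = [300/31 156/31; 156/31 96/31]
step 1: x̄ = F·x = [192/31, 132/31]
step 1: P̄ = F·P·Fᵀ + Q = [508/31 264/31; 264/31 321/31]
step 1: y = z − H·x̄ = [134/31]
step 1: S = H·P̄·Hᵀ + R = [798/31]
step 1: K = P̄·Hᵀ·S⁻¹ = [-10/399; -9/19]
step 1: x' = x̄ + K·y = [2428/399, 42/19]
step 1: P' = (I − K·H)·P̄ = [6532/399 156/19; 156/19 87/19]
step 2: x̄ = F·x = [84/19, 218/399]
step 2: P̄ = F·P·Fᵀ + Q = [424/19 210/19; 210/19 4516/399]
step 2: y = z − H·x̄ = [-2525/399]
step 2: S = H·P̄·Hᵀ + R = [10126/399]
step 2: K = P̄·Hᵀ·S⁻¹ = [42/5063; -2311/5063]
step 2: x' = x̄ + K·y = [22118/5063, 17391/5063]
step 2: P' = (I − K·H)·P̄ = [112976/5063 56446/5063; 56446/5063 30534/5063]

step 0: x' = [156/31, 96/31], P' = [300/31 156/31; 156/31 96/31]
step 1: x' = [2428/399, 42/19], P' = [6532/399 156/19; 156/19 87/19]
step 2: x' = [22118/5063, 17391/5063], P' = [112976/5063 56446/5063; 56446/5063 30534/5063]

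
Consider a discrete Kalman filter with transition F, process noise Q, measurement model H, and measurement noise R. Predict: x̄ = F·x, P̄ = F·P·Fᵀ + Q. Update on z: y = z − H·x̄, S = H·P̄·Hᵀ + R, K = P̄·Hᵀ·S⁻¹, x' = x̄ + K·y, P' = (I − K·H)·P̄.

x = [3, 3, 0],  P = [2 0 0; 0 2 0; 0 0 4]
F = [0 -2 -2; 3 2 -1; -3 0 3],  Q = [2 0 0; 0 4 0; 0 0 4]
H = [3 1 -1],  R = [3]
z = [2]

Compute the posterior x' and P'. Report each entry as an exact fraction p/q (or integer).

x' = [-3606/533, 7739/533, -4157/533]
P' = [3454/533 -6528/533 3528/533; -6528/533 14026/533 -5750/533; 3528/533 -5750/533 5314/533]

x̄ = F·x = [-6, 15, -9]
P̄ = F·P·Fᵀ + Q = [26 0 -24; 0 34 -30; -24 -30 58]
y = z − H·x̄ = [-4]
S = H·P̄·Hᵀ + R = [533]
K = P̄·Hᵀ·S⁻¹ = [102/533; 64/533; -160/533]
x' = x̄ + K·y = [-3606/533, 7739/533, -4157/533]
P' = (I − K·H)·P̄ = [3454/533 -6528/533 3528/533; -6528/533 14026/533 -5750/533; 3528/533 -5750/533 5314/533]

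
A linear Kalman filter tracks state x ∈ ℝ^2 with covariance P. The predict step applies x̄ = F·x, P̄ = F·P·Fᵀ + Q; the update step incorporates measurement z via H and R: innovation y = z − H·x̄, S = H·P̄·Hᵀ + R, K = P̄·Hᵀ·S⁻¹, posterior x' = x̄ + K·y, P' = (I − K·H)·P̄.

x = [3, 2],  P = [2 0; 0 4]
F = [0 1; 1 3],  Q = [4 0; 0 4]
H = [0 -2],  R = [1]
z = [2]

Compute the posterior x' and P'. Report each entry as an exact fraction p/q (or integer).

x̄ = F·x = [2, 9]
P̄ = F·P·Fᵀ + Q = [8 12; 12 42]
y = z − H·x̄ = [20]
S = H·P̄·Hᵀ + R = [169]
K = P̄·Hᵀ·S⁻¹ = [-24/169; -84/169]
x' = x̄ + K·y = [-142/169, -159/169]
P' = (I − K·H)·P̄ = [776/169 12/169; 12/169 42/169]

x' = [-142/169, -159/169]
P' = [776/169 12/169; 12/169 42/169]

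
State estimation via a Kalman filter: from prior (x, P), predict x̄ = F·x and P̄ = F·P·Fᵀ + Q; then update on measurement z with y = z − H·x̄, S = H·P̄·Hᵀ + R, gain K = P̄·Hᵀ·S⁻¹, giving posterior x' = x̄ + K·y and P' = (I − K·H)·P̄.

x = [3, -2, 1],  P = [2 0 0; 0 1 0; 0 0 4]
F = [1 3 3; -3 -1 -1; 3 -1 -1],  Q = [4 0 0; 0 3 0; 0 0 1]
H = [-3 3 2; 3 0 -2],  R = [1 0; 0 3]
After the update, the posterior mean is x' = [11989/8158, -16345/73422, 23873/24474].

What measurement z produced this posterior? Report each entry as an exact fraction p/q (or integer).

z = [-3, 3]

x̄ = F·x = [0, -8, 10]
P̄ = F·P·Fᵀ + Q = [51 -21 -9; -21 26 -13; -9 -13 24]
S = H·P̄·Hᵀ + R = [1120 -774; -774 666]
K = P̄·Hᵀ·S⁻¹ = [-1305/8158 289/4079; 1332/4079 23785/73422; -1893/8158 -4678/12237]
x' − x̄ = [11989/8158, 571031/73422, -220867/24474] = K·y
y = (KᵀK)⁻¹·Kᵀ·(x' − x̄) = [1, 23]
z = y + H·x̄ = [1, 23] + [-4, -20] = [-3, 3]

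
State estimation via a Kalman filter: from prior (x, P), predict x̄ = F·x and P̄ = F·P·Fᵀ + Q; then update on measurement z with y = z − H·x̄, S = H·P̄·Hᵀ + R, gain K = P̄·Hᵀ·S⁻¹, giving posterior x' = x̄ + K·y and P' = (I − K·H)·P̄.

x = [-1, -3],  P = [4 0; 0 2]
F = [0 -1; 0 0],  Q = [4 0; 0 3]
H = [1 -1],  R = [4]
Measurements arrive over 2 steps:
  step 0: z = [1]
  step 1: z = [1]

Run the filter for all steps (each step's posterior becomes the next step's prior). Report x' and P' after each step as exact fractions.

step 0: x̄ = F·x = [3, 0]
step 0: P̄ = F·P·Fᵀ + Q = [6 0; 0 3]
step 0: y = z − H·x̄ = [-2]
step 0: S = H·P̄·Hᵀ + R = [13]
step 0: K = P̄·Hᵀ·S⁻¹ = [6/13; -3/13]
step 0: x' = x̄ + K·y = [27/13, 6/13]
step 0: P' = (I − K·H)·P̄ = [42/13 18/13; 18/13 30/13]
step 1: x̄ = F·x = [-6/13, 0]
step 1: P̄ = F·P·Fᵀ + Q = [82/13 0; 0 3]
step 1: y = z − H·x̄ = [19/13]
step 1: S = H·P̄·Hᵀ + R = [173/13]
step 1: K = P̄·Hᵀ·S⁻¹ = [82/173; -39/173]
step 1: x' = x̄ + K·y = [40/173, -57/173]
step 1: P' = (I − K·H)·P̄ = [574/173 246/173; 246/173 402/173]

step 0: x' = [27/13, 6/13], P' = [42/13 18/13; 18/13 30/13]
step 1: x' = [40/173, -57/173], P' = [574/173 246/173; 246/173 402/173]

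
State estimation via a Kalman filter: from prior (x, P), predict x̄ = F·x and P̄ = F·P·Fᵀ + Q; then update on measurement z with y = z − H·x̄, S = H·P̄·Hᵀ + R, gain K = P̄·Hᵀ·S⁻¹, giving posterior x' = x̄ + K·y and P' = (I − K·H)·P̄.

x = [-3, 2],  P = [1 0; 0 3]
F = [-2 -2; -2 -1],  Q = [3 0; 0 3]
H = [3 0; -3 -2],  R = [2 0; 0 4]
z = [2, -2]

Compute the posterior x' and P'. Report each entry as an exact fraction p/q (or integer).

x' = [1054/2297, 1868/2297]
P' = [436/2297 -500/2297; -500/2297 2470/2297]

x̄ = F·x = [2, 4]
P̄ = F·P·Fᵀ + Q = [19 10; 10 10]
y = z − H·x̄ = [-4, 12]
S = H·P̄·Hᵀ + R = [173 -231; -231 335]
K = P̄·Hᵀ·S⁻¹ = [654/2297 -77/2297; -750/2297 -860/2297]
x' = x̄ + K·y = [1054/2297, 1868/2297]
P' = (I − K·H)·P̄ = [436/2297 -500/2297; -500/2297 2470/2297]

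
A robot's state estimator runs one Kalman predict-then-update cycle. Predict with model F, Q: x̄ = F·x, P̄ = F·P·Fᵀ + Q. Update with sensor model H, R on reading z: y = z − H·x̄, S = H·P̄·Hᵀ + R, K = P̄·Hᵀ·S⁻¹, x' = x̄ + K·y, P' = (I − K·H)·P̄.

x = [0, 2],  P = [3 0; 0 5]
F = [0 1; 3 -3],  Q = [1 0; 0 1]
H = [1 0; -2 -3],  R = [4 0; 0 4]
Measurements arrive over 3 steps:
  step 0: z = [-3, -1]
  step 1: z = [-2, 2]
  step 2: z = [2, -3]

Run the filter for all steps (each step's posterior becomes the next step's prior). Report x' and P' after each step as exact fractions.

step 0: x̄ = F·x = [2, -6]
step 0: P̄ = F·P·Fᵀ + Q = [6 -15; -15 73]
step 0: y = z − H·x̄ = [-5, -15]
step 0: S = H·P̄·Hᵀ + R = [10 33; 33 505]
step 0: K = P̄·Hᵀ·S⁻¹ = [1941/3961 132/3961; -1338/3961 -1395/3961]
step 0: x' = x̄ + K·y = [-3763/3961, 3849/3961]
step 0: P' = (I − K·H)·P̄ = [7764/3961 -5352/3961; -5352/3961 5428/3961]
step 1: x̄ = F·x = [3849/3961, -22836/3961]
step 1: P̄ = F·P·Fᵀ + Q = [9389/3961 -32340/3961; -32340/3961 219025/3961]
step 1: y = z − H·x̄ = [-11771/3961, -52888/3961]
step 1: S = H·P̄·Hᵀ + R = [25233/3961 78242/3961; 78242/3961 1636545/3961]
step 1: K = P̄·Hᵀ·S⁻¹ = [2333681/8879861 312968/8879861; -1660110/8879861 -3134955/8879861]
step 1: x' = x̄ + K·y = [-2485086/8879861, -4402386/8879861]
step 1: P' = (I − K·H)·P̄ = [9334724/8879861 -6640440/8879861; -6640440/8879861 8606900/8879861]
step 2: x̄ = F·x = [-4402386/8879861, 5751900/8879861]
step 2: P̄ = F·P·Fᵀ + Q = [17486761/8879861 -45742020/8879861; -45742020/8879861 289882397/8879861]
step 2: y = z − H·x̄ = [22162108/8879861, -18188655/8879861]
step 2: S = H·P̄·Hᵀ + R = [53006205/8879861 102252538/8879861; 102252538/8879861 2165503821/8879861]
step 2: K = P̄·Hᵀ·S⁻¹ = [3086992717/11749008001 409010152/11749008001; -2194331862/11749008001 -4118334495/11749008001]
step 2: x' = x̄ + K·y = [1041824090/11749008001, 10569429489/11749008001]
step 2: P' = (I − K·H)·P̄ = [12347970868/11749008001 -8777327448/11749008001; -8777327448/11749008001 11342664292/11749008001]

step 0: x' = [-3763/3961, 3849/3961], P' = [7764/3961 -5352/3961; -5352/3961 5428/3961]
step 1: x' = [-2485086/8879861, -4402386/8879861], P' = [9334724/8879861 -6640440/8879861; -6640440/8879861 8606900/8879861]
step 2: x' = [1041824090/11749008001, 10569429489/11749008001], P' = [12347970868/11749008001 -8777327448/11749008001; -8777327448/11749008001 11342664292/11749008001]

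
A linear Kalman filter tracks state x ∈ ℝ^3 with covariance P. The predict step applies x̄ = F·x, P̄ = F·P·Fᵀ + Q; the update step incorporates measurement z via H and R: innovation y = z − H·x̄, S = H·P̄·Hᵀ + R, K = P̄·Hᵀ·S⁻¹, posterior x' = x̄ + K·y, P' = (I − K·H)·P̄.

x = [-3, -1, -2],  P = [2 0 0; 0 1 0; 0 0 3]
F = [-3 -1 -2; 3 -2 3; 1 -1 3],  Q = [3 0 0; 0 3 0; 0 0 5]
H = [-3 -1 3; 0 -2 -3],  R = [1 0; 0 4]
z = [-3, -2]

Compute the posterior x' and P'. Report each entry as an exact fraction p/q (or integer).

x' = [135686/36583, -73075/36583, 73684/36583]
P' = [597043/109749 -577315/109749 394558/109749; -577315/109749 616609/109749 -373498/109749; 394558/109749 -373498/109749 271528/109749]

x̄ = F·x = [14, -13, -8]
P̄ = F·P·Fᵀ + Q = [34 -34 -23; -34 52 35; -23 35 35]
y = z − H·x̄ = [50, -52]
S = H·P̄·Hᵀ + R = [674 -727; -727 947]
K = P̄·Hᵀ·S⁻¹ = [-30140/109749 -7261/109749; -5158/109749 -28181/109749; 4408/109749 -16897/109749]
x' = x̄ + K·y = [135686/36583, -73075/36583, 73684/36583]
P' = (I − K·H)·P̄ = [597043/109749 -577315/109749 394558/109749; -577315/109749 616609/109749 -373498/109749; 394558/109749 -373498/109749 271528/109749]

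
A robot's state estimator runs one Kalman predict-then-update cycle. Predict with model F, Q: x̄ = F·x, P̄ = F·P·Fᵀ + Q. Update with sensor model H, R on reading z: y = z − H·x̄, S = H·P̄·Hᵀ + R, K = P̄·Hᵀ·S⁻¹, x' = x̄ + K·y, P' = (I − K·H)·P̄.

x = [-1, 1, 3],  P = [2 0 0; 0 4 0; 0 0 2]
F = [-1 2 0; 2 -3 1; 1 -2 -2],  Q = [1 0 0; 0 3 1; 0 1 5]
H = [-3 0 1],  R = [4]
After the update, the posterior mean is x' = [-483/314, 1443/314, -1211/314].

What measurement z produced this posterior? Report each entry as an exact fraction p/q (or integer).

z = [1]

x̄ = F·x = [3, -2, -9]
P̄ = F·P·Fᵀ + Q = [19 -28 -18; -28 49 25; -18 25 31]
S = H·P̄·Hᵀ + R = [314]
K = P̄·Hᵀ·S⁻¹ = [-75/314; 109/314; 85/314]
x' − x̄ = [-1425/314, 2071/314, 1615/314] = K·y
y = (KᵀK)⁻¹·Kᵀ·(x' − x̄) = [19]
z = y + H·x̄ = [19] + [-18] = [1]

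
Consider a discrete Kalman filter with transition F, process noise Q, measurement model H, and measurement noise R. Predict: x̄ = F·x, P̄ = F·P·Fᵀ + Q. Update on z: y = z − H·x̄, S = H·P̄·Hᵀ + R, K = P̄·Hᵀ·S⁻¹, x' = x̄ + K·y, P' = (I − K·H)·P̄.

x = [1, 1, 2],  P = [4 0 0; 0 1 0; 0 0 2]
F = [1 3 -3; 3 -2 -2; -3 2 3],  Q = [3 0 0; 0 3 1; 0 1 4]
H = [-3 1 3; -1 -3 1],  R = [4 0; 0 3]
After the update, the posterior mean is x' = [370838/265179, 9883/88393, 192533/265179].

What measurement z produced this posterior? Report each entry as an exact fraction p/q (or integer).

x̄ = F·x = [-2, -3, 5]
P̄ = F·P·Fᵀ + Q = [34 18 -24; 18 51 -51; -24 -51 62]
S = H·P̄·Hᵀ + R = [937 831; 831 1020]
K = P̄·Hᵀ·S⁻¹ = [-22016/88393 24692/265179; 8454/88393 -26126/88393; 4177/88393 51926/265179]
x' − x̄ = [901196/265179, 275062/88393, -1133362/265179] = K·y
y = (KᵀK)⁻¹·Kᵀ·(x' − x̄) = [-20, -17]
z = y + H·x̄ = [-20, -17] + [18, 16] = [-2, -1]

z = [-2, -1]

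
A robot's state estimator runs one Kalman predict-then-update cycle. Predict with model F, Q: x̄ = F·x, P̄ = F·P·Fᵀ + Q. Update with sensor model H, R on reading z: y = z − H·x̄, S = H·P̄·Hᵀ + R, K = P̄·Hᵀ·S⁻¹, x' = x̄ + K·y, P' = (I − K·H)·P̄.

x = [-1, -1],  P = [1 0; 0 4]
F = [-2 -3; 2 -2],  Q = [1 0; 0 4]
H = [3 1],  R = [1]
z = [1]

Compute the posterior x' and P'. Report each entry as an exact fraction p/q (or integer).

x' = [284/257, -588/257]
P' = [625/514 -866/257; -866/257 2640/257]

x̄ = F·x = [5, 0]
P̄ = F·P·Fᵀ + Q = [41 20; 20 24]
y = z − H·x̄ = [-14]
S = H·P̄·Hᵀ + R = [514]
K = P̄·Hᵀ·S⁻¹ = [143/514; 42/257]
x' = x̄ + K·y = [284/257, -588/257]
P' = (I − K·H)·P̄ = [625/514 -866/257; -866/257 2640/257]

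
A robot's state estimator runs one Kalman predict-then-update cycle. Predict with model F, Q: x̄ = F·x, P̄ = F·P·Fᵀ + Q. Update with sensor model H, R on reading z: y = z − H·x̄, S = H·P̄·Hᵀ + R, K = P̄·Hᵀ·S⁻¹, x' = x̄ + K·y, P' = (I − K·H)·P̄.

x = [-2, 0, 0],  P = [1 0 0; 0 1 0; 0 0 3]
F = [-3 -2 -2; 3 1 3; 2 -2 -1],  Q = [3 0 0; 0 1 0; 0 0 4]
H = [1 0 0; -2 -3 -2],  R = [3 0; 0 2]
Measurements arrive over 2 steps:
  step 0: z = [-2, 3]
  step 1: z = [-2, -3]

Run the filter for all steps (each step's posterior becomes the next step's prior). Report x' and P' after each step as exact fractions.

step 0: x̄ = F·x = [6, -6, -4]
step 0: P̄ = F·P·Fᵀ + Q = [28 -29 4; -29 38 -5; 4 -5 15]
step 0: y = z − H·x̄ = [-8, -11]
step 0: S = H·P̄·Hᵀ + R = [31 23; 23 140]
step 0: K = P̄·Hᵀ·S⁻¹ = [3391/3811 69/3811; -3002/3811 -759/3811; 1089/3811 -805/3811]
step 0: x' = x̄ + K·y = [-5021/3811, 9499/3811, -15101/3811]
step 0: P' = (I − K·H)·P̄ = [10173/3811 -9006/3811 3267/3811; -9006/3811 22846/3811 -24504/3811; 3267/3811 -24504/3811 34294/3811]
step 1: x̄ = F·x = [26267/3811, -50867/3811, -13939/3811]
step 1: P̄ = F·P·Fᵀ + Q = [66650/3811 -114932/3811 -69369/3811; -114932/3811 284606/3811 129817/3811; -69369/3811 129817/3811 142578/3811]
step 1: y = z − H·x̄ = [-33889/3811, -139378/3811]
step 1: S = H·P̄·Hᵀ + R = [78083/3811 350234/3811; 350234/3811 3029656/3811]
step 1: K = P̄·Hᵀ·S⁻¹ = [5199601/7471843 525351/14943686; -2541450/7471843 -1885339/7471843; -2949969/14943686 -4604271/29887372]
step 1: x' = x̄ + K·y = [-4344677/7471843, -8178499/7471843, 27884873/7471843]
step 1: P' = (I − K·H)·P̄ = [15598803/7471843 -7624350/7471843 -8849907/14943686; -7624350/7471843 44233666/7471843 -56840810/7471843; -8849907/14943686 -56840810/7471843 363348945/29887372]

step 0: x' = [-5021/3811, 9499/3811, -15101/3811], P' = [10173/3811 -9006/3811 3267/3811; -9006/3811 22846/3811 -24504/3811; 3267/3811 -24504/3811 34294/3811]
step 1: x' = [-4344677/7471843, -8178499/7471843, 27884873/7471843], P' = [15598803/7471843 -7624350/7471843 -8849907/14943686; -7624350/7471843 44233666/7471843 -56840810/7471843; -8849907/14943686 -56840810/7471843 363348945/29887372]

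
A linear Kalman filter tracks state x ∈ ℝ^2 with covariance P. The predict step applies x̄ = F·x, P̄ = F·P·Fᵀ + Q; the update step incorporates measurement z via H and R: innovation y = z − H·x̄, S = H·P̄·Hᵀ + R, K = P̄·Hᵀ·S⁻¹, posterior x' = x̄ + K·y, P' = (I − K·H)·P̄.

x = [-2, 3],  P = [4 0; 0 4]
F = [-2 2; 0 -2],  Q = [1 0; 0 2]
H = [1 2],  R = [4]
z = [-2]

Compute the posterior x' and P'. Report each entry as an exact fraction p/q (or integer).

x̄ = F·x = [10, -6]
P̄ = F·P·Fᵀ + Q = [33 -16; -16 18]
y = z − H·x̄ = [0]
S = H·P̄·Hᵀ + R = [45]
K = P̄·Hᵀ·S⁻¹ = [1/45; 4/9]
x' = x̄ + K·y = [10, -6]
P' = (I − K·H)·P̄ = [1484/45 -148/9; -148/9 82/9]

x' = [10, -6]
P' = [1484/45 -148/9; -148/9 82/9]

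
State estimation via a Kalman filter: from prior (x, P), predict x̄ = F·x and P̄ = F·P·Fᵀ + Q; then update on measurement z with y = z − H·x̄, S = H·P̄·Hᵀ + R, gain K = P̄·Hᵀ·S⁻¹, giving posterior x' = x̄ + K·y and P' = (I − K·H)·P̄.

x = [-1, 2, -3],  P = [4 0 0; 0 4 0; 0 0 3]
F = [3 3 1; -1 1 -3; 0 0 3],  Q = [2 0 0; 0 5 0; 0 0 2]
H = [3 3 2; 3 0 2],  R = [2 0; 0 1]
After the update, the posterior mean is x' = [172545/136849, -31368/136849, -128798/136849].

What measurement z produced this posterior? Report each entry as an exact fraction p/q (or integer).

z = [1, 2]

x̄ = F·x = [0, 12, -9]
P̄ = F·P·Fᵀ + Q = [77 -9 9; -9 40 -27; 9 -27 29]
S = H·P̄·Hᵀ + R = [793 674; 674 918]
K = P̄·Hᵀ·S⁻¹ = [17985/136849 47829/273698; 45198/136849 -90519/273698; -26809/136849 64709/273698]
x' − x̄ = [172545/136849, -1673556/136849, 1102843/136849] = K·y
y = (KᵀK)⁻¹·Kᵀ·(x' − x̄) = [-17, 20]
z = y + H·x̄ = [-17, 20] + [18, -18] = [1, 2]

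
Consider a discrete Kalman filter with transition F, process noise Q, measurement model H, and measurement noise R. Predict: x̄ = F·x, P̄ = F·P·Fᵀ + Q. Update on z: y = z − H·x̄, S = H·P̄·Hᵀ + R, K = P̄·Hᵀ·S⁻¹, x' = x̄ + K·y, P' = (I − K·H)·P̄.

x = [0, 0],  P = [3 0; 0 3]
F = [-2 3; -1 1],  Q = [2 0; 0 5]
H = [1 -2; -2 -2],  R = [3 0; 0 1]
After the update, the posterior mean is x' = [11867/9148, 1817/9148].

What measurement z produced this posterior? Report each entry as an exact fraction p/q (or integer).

x̄ = F·x = [0, 0]
P̄ = F·P·Fᵀ + Q = [41 15; 15 11]
S = H·P̄·Hᵀ + R = [28 -8; -8 329]
K = P̄·Hᵀ·S⁻¹ = [2723/9148 -762/2287; -2719/9148 -378/2287]
x' − x̄ = [11867/9148, 1817/9148] = K·y
y = (KᵀK)⁻¹·Kᵀ·(x' − x̄) = [1, -3]
z = y + H·x̄ = [1, -3] + [0, 0] = [1, -3]

z = [1, -3]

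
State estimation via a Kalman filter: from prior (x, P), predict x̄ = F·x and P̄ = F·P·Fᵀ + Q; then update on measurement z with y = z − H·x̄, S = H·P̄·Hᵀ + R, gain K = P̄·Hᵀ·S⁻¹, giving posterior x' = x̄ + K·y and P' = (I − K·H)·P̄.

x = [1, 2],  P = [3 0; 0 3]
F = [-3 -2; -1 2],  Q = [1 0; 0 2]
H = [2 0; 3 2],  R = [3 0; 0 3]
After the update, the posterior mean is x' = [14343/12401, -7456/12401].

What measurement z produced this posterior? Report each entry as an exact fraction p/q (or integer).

z = [3, 2]

x̄ = F·x = [-7, 3]
P̄ = F·P·Fᵀ + Q = [40 -3; -3 17]
S = H·P̄·Hᵀ + R = [163 228; 228 395]
K = P̄·Hᵀ·S⁻¹ = [5608/12401 342/12401; -8070/12401 5443/12401]
x' − x̄ = [101150/12401, -44659/12401] = K·y
y = (KᵀK)⁻¹·Kᵀ·(x' − x̄) = [17, 17]
z = y + H·x̄ = [17, 17] + [-14, -15] = [3, 2]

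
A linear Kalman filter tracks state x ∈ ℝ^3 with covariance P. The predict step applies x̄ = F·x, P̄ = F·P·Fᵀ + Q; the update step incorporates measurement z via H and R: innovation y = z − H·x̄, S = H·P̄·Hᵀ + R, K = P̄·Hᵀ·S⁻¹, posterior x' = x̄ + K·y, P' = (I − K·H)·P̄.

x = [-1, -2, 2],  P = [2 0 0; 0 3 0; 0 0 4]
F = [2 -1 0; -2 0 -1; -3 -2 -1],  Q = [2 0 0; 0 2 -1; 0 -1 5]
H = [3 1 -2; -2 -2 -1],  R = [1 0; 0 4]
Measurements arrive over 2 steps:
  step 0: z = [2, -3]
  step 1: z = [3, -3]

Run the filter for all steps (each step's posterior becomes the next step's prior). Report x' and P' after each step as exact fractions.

step 0: x̄ = F·x = [0, 0, 5]
step 0: P̄ = F·P·Fᵀ + Q = [13 -8 -6; -8 14 15; -6 15 39]
step 0: y = z − H·x̄ = [12, 2]
step 0: S = H·P̄·Hᵀ + R = [252 75; 75 123]
step 0: K = P̄·Hᵀ·S⁻¹ = [621/2819 -1411/8457; -965/8457 -1268/8457; -632/2819 -921/2819]
step 0: x' = x̄ + K·y = [19534/8457, -14116/8457, 4669/2819]
step 0: P' = (I − K·H)·P̄ = [24188/8457 -10411/2819 6578/2819; -10411/2819 45562/8457 -7862/2819; 6578/2819 -7862/2819 6252/2819]
step 1: x̄ = F·x = [17728/2819, -53075/8457, -44377/8457]
step 1: P̄ = F·P·Fᵀ + Q = [94720/2819 -222272/8457 -85825/8457; -222272/8457 211358/8457 27331/2819; -85825/8457 27331/2819 110245/8457]
step 1: y = z − H·x̄ = [-56620/2819, -69530/8457]
step 1: S = H·P̄·Hᵀ + R = [862177/2819 31144/8457; 31144/8457 332641/8457]
step 1: K = P̄·Hᵀ·S⁻¹ = [95038238/304865665 -43680207/304865665; -72429476/304865665 -48359941/304865665; -45591252/304865665 -89746997/304865665]
step 1: x' = x̄ + K·y = [73498054/60973133, -12188901/60973133, 10765405/60973133]
step 1: P' = (I − K·H)·P̄ = [1036508027/304865665 -1362215259/304865665 826135292/304865665; -1362215259/304865665 1969991373/304865665 -1022112464/304865665; 826135292/304865665 -1022112464/304865665 750942332/304865665]

step 0: x' = [19534/8457, -14116/8457, 4669/2819], P' = [24188/8457 -10411/2819 6578/2819; -10411/2819 45562/8457 -7862/2819; 6578/2819 -7862/2819 6252/2819]
step 1: x' = [73498054/60973133, -12188901/60973133, 10765405/60973133], P' = [1036508027/304865665 -1362215259/304865665 826135292/304865665; -1362215259/304865665 1969991373/304865665 -1022112464/304865665; 826135292/304865665 -1022112464/304865665 750942332/304865665]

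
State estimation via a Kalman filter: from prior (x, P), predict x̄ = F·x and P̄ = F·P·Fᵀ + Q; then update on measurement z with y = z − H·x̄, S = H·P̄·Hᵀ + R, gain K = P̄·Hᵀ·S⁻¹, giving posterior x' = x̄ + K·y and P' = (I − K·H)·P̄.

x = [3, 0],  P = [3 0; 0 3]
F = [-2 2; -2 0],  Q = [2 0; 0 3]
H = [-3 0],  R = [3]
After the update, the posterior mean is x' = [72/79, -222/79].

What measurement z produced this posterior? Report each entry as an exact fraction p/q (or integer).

x̄ = F·x = [-6, -6]
P̄ = F·P·Fᵀ + Q = [26 12; 12 15]
S = H·P̄·Hᵀ + R = [237]
K = P̄·Hᵀ·S⁻¹ = [-26/79; -12/79]
x' − x̄ = [546/79, 252/79] = K·y
y = (KᵀK)⁻¹·Kᵀ·(x' − x̄) = [-21]
z = y + H·x̄ = [-21] + [18] = [-3]

z = [-3]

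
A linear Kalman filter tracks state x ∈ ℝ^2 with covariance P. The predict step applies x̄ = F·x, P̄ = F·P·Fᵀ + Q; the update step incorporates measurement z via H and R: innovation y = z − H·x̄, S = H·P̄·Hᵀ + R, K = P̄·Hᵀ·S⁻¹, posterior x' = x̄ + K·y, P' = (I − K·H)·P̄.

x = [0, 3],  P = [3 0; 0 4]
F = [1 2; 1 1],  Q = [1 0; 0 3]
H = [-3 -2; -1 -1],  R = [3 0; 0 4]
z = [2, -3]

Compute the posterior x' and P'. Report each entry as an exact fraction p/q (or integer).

x' = [-262/1655, -293/1655]
P' = [1741/1655 -2001/1655; -2001/1655 3201/1655]

x̄ = F·x = [6, 3]
P̄ = F·P·Fᵀ + Q = [20 11; 11 10]
y = z − H·x̄ = [26, 6]
S = H·P̄·Hᵀ + R = [355 135; 135 56]
K = P̄·Hᵀ·S⁻¹ = [-407/1655 13/331; -133/1655 -60/331]
x' = x̄ + K·y = [-262/1655, -293/1655]
P' = (I − K·H)·P̄ = [1741/1655 -2001/1655; -2001/1655 3201/1655]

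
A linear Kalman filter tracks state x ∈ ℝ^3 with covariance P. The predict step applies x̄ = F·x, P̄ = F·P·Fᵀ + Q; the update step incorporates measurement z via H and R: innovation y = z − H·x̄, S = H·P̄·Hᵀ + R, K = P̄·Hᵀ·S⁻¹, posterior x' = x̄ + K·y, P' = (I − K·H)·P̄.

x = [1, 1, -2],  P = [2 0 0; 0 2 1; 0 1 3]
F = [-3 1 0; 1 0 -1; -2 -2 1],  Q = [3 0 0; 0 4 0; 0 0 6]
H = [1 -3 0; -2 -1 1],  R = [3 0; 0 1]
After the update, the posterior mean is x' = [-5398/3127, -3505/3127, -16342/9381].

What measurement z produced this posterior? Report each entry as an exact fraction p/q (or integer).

z = [2, 3]

x̄ = F·x = [-2, 3, -6]
P̄ = F·P·Fᵀ + Q = [23 -7 9; -7 9 -5; 9 -5 21]
S = H·P̄·Hᵀ + R = [149 -30; -30 69]
K = P̄·Hᵀ·S⁻¹ = [712/3127 -1050/3127; -782/3127 -340/3127; 632/3127 1912/9381]
x' − x̄ = [856/3127, -12886/3127, 39944/9381] = K·y
y = (KᵀK)⁻¹·Kᵀ·(x' − x̄) = [13, 8]
z = y + H·x̄ = [13, 8] + [-11, -5] = [2, 3]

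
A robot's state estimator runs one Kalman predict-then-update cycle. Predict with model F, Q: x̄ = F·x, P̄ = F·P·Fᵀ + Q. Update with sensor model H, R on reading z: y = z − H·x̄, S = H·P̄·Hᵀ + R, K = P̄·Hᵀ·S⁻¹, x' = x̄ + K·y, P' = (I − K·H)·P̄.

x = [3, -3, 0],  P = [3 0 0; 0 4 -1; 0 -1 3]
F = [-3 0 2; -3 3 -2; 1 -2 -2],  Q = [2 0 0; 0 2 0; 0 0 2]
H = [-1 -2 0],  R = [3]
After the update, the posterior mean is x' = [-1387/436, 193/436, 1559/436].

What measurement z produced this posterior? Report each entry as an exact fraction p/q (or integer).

x̄ = F·x = [-9, -18, 9]
P̄ = F·P·Fᵀ + Q = [41 9 -17; 9 89 -19; -17 -19 25]
S = H·P̄·Hᵀ + R = [436]
K = P̄·Hᵀ·S⁻¹ = [-59/436; -187/436; 55/436]
x' − x̄ = [2537/436, 8041/436, -2365/436] = K·y
y = (KᵀK)⁻¹·Kᵀ·(x' − x̄) = [-43]
z = y + H·x̄ = [-43] + [45] = [2]

z = [2]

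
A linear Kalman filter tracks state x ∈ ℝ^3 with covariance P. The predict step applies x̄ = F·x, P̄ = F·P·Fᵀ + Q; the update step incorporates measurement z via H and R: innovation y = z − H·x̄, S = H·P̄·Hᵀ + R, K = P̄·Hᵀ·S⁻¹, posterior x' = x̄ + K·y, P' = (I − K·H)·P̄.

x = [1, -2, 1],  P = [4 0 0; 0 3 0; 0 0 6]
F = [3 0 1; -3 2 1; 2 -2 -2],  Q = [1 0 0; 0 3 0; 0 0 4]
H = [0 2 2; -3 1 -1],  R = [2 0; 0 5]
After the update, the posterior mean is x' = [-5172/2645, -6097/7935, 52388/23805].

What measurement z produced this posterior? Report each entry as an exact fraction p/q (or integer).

z = [3, 3]

x̄ = F·x = [4, -6, 4]
P̄ = F·P·Fᵀ + Q = [43 -30 12; -30 57 -48; 12 -48 56]
S = H·P̄·Hᵀ + R = [70 110; 110 853]
K = P̄·Hᵀ·S⁻¹ = [-661/2645 -89/529; -1016/7935 389/1587; 14524/23805 -1156/4761]
x' − x̄ = [-15752/2645, 41513/7935, -42832/23805] = K·y
y = (KᵀK)⁻¹·Kᵀ·(x' − x̄) = [7, 25]
z = y + H·x̄ = [7, 25] + [-4, -22] = [3, 3]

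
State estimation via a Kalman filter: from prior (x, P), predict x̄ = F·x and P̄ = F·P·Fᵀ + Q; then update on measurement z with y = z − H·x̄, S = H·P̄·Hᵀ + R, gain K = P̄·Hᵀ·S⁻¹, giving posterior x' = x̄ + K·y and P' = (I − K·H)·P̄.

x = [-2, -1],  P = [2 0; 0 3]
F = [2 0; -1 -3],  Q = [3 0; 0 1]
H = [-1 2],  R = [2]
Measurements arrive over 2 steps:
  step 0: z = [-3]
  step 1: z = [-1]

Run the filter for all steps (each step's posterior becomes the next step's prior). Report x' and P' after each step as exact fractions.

step 0: x' = [-273/149, -343/149], P' = [1278/149 620/149; 620/149 374/149]
step 1: x' = [54253/21671, 52172/65013], P' = [74718/21671 31322/21671; 31322/21671 70285/65013]

step 0: x̄ = F·x = [-4, 5]
step 0: P̄ = F·P·Fᵀ + Q = [11 -4; -4 30]
step 0: y = z − H·x̄ = [-17]
step 0: S = H·P̄·Hᵀ + R = [149]
step 0: K = P̄·Hᵀ·S⁻¹ = [-19/149; 64/149]
step 0: x' = x̄ + K·y = [-273/149, -343/149]
step 0: P' = (I − K·H)·P̄ = [1278/149 620/149; 620/149 374/149]
step 1: x̄ = F·x = [-546/149, 1302/149]
step 1: P̄ = F·P·Fᵀ + Q = [5559/149 -6276/149; -6276/149 8513/149]
step 1: y = z − H·x̄ = [-3299/149]
step 1: S = H·P̄·Hᵀ + R = [65013/149]
step 1: K = P̄·Hᵀ·S⁻¹ = [-6037/21671; 23302/65013]
step 1: x' = x̄ + K·y = [54253/21671, 52172/65013]
step 1: P' = (I − K·H)·P̄ = [74718/21671 31322/21671; 31322/21671 70285/65013]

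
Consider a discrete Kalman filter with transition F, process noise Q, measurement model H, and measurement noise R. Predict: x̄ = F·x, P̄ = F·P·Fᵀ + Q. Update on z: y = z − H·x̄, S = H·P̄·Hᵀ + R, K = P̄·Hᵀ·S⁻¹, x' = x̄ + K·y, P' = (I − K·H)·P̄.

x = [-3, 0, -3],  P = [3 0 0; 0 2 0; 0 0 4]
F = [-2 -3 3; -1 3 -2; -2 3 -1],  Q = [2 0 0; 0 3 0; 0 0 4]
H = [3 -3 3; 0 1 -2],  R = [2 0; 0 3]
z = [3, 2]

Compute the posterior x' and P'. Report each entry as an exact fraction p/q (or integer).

x̄ = F·x = [-3, 9, 9]
P̄ = F·P·Fᵀ + Q = [68 -36 -18; -36 40 32; -18 32 38]
y = z − H·x̄ = [12, 11]
S = H·P̄·Hᵀ + R = [1064 -60; -60 67]
K = P̄·Hᵀ·S⁻¹ = [8643/33844 1935/8461; -2571/16922 -4182/8461; -1263/16922 -6122/8461]
x' = x̄ + K·y = [21831/8461, 14721/8461, 1229/8461]
P' = (I − K·H)·P̄ = [35749/16922 27063/8461 10629/8461; 27063/8461 68386/8461 40466/8461; 10629/8461 40466/8461 29416/8461]

x' = [21831/8461, 14721/8461, 1229/8461]
P' = [35749/16922 27063/8461 10629/8461; 27063/8461 68386/8461 40466/8461; 10629/8461 40466/8461 29416/8461]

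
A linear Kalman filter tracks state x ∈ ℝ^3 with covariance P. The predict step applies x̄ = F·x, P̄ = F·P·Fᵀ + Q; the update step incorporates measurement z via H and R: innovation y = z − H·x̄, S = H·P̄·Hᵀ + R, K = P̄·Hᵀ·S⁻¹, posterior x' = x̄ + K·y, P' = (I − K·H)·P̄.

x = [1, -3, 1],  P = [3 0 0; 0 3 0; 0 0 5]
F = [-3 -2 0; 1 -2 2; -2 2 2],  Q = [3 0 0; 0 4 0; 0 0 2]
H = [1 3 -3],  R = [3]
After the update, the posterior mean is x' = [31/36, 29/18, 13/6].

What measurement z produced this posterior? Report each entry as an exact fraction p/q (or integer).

x̄ = F·x = [3, 9, -6]
P̄ = F·P·Fᵀ + Q = [42 3 6; 3 39 2; 6 2 46]
S = H·P̄·Hᵀ + R = [756]
K = P̄·Hᵀ·S⁻¹ = [11/252; 19/126; -1/6]
x' − x̄ = [-77/36, -133/18, 49/6] = K·y
y = (KᵀK)⁻¹·Kᵀ·(x' − x̄) = [-49]
z = y + H·x̄ = [-49] + [48] = [-1]

z = [-1]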